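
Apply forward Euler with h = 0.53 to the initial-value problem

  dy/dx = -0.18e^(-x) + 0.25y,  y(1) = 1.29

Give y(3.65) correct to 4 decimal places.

Euler: y_{n+1} = y_n + h·f(x_n, y_n).
x=1.000000, y=1.290000: f=0.256282 → y ← 1.290000 + 0.53·0.256282 = 1.425829
x=1.530000, y=1.425829: f=0.317481 → y ← 1.425829 + 0.53·0.317481 = 1.594094
x=2.060000, y=1.594094: f=0.375582 → y ← 1.594094 + 0.53·0.375582 = 1.793153
x=2.590000, y=1.793153: f=0.434785 → y ← 1.793153 + 0.53·0.434785 = 2.023588
x=3.120000, y=2.023588: f=0.497949 → y ← 2.023588 + 0.53·0.497949 = 2.287501
y(3.65) ≈ 2.2875

2.2875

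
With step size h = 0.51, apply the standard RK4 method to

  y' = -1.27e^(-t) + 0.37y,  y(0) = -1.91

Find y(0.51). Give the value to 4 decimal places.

RK4: k1 = f(t_n, y_n); k2 = f(t_n + h/2, y_n + (h/2)·k1); k3 = f(t_n + h/2, y_n + (h/2)·k2); k4 = f(t_n + h, y_n + h·k3); y_{n+1} = y_n + (h/6)·(k1 + 2k2 + 2k3 + k4).
t=0.000000, y=-1.910000:
  k1 = f(0.000000, -1.910000) = -1.976700
  k2 = f(0.255000, -2.414058) = -1.877346
  k3 = f(0.255000, -2.388723) = -1.867972
  k4 = f(0.510000, -2.862665) = -1.821816
  y ← -1.910000 + (0.51/6)·(k1 + 2k2 + 2k3 + k4) = -2.869578
y(0.51) ≈ -2.8696

-2.8696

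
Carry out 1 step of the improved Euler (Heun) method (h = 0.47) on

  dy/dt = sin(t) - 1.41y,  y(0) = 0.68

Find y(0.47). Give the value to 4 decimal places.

Heun: k1 = f(t_n, y_n); k2 = f(t_n + h, y_n + h·k1); y_{n+1} = y_n + (h/2)·(k1 + k2).
t=0.000000, y=0.680000:
  k1 = f(0.000000, 0.680000) = -0.958800
  k2 = f(0.470000, 0.229364) = 0.129483
  y ← 0.680000 + (0.47/2)·(-0.958800 + 0.129483) = 0.485111
y(0.47) ≈ 0.4851

0.4851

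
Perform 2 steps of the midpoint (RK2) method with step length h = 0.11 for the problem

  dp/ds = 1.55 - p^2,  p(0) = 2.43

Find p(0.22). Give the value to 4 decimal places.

1.8370

Midpoint: k1 = f(s_n, p_n); k2 = f(s_n + h/2, p_n + (h/2)·k1); p_{n+1} = p_n + h·k2.
s=0.000000, p=2.430000:
  k1 = f(0.000000, 2.430000) = -4.354900
  k2 = f(0.055000, 2.190481) = -3.248205
  p ← 2.430000 + 0.11·(-3.248205) = 2.072697
s=0.110000, p=2.072697:
  k1 = f(0.110000, 2.072697) = -2.746075
  k2 = f(0.165000, 1.921663) = -2.142790
  p ← 2.072697 + 0.11·(-2.142790) = 1.836991
p(0.22) ≈ 1.8370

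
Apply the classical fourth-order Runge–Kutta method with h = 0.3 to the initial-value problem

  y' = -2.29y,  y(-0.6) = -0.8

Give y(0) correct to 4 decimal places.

RK4: k1 = f(t_n, y_n); k2 = f(t_n + h/2, y_n + (h/2)·k1); k3 = f(t_n + h/2, y_n + (h/2)·k2); k4 = f(t_n + h, y_n + h·k3); y_{n+1} = y_n + (h/6)·(k1 + 2k2 + 2k3 + k4).
t=-0.600000, y=-0.800000:
  k1 = f(-0.600000, -0.800000) = 1.832000
  k2 = f(-0.450000, -0.525200) = 1.202708
  k3 = f(-0.450000, -0.619594) = 1.418870
  k4 = f(-0.300000, -0.374339) = 0.857236
  y ← -0.800000 + (0.3/6)·(k1 + 2k2 + 2k3 + k4) = -0.403380
t=-0.300000, y=-0.403380:
  k1 = f(-0.300000, -0.403380) = 0.923741
  k2 = f(-0.150000, -0.264819) = 0.606436
  k3 = f(-0.150000, -0.312415) = 0.715430
  k4 = f(0.000000, -0.188751) = 0.432240
  y ← -0.403380 + (0.3/6)·(k1 + 2k2 + 2k3 + k4) = -0.203395
y(0) ≈ -0.2034

-0.2034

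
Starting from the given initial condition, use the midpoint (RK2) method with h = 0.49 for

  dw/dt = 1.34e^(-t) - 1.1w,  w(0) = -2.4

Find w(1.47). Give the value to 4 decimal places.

Midpoint: k1 = f(t_n, w_n); k2 = f(t_n + h/2, w_n + (h/2)·k1); w_{n+1} = w_n + h·k2.
t=0.000000, w=-2.400000:
  k1 = f(0.000000, -2.400000) = 3.980000
  k2 = f(0.245000, -1.424900) = 2.616214
  w ← -2.400000 + 0.49·2.616214 = -1.118055
t=0.490000, w=-1.118055:
  k1 = f(0.490000, -1.118055) = 2.050780
  k2 = f(0.735000, -0.615614) = 1.319713
  w ← -1.118055 + 0.49·1.319713 = -0.471396
t=0.980000, w=-0.471396:
  k1 = f(0.980000, -0.471396) = 1.021452
  k2 = f(1.225000, -0.221140) = 0.636889
  w ← -0.471396 + 0.49·0.636889 = -0.159320
w(1.47) ≈ -0.1593

-0.1593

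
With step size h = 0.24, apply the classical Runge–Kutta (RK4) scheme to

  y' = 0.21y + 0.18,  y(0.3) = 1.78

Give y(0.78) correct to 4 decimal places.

RK4: k1 = f(t_n, y_n); k2 = f(t_n + h/2, y_n + (h/2)·k1); k3 = f(t_n + h/2, y_n + (h/2)·k2); k4 = f(t_n + h, y_n + h·k3); y_{n+1} = y_n + (h/6)·(k1 + 2k2 + 2k3 + k4).
t=0.300000, y=1.780000:
  k1 = f(0.300000, 1.780000) = 0.553800
  k2 = f(0.420000, 1.846456) = 0.567756
  k3 = f(0.420000, 1.848131) = 0.568107
  k4 = f(0.540000, 1.916346) = 0.582433
  y ← 1.780000 + (0.24/6)·(k1 + 2k2 + 2k3 + k4) = 1.916318
t=0.540000, y=1.916318:
  k1 = f(0.540000, 1.916318) = 0.582427
  k2 = f(0.660000, 1.986210) = 0.597104
  k3 = f(0.660000, 1.987971) = 0.597474
  k4 = f(0.780000, 2.059712) = 0.612540
  y ← 1.916318 + (0.24/6)·(k1 + 2k2 + 2k3 + k4) = 2.059683
y(0.78) ≈ 2.0597

2.0597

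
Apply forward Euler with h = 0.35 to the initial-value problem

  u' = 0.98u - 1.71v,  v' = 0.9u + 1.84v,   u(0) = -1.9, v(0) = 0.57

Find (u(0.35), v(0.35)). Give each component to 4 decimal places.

Euler on (u,v): u_{n+1} = u_n + h·u', v_{n+1} = v_n + h·v'.
0.000000: (-1.900000, 0.570000); f=(-2.836700, -0.661200) → (-2.892845, 0.338580)
(u(0.35), v(0.35)) ≈ (-2.8928, 0.3386)

-2.8928, 0.3386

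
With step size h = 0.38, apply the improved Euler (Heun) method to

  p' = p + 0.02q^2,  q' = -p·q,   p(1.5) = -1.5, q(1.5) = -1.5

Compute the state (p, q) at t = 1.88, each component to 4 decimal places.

Heun on (p,q): k1 = f(t_n, state_n); k2 = f(t_n + h, state_n + h·k1); state_{n+1} = state_n + (h/2)·(k1 + k2).
1.500000: (-1.500000, -1.500000)
  k1 = (-1.455000, -2.250000)
  predictor → (-2.052900, -2.355000)
  k2 = (-1.941980, -4.834580)
  → (-2.145426, -2.846070)
(p(1.88), q(1.88)) ≈ (-2.1454, -2.8461)

-2.1454, -2.8461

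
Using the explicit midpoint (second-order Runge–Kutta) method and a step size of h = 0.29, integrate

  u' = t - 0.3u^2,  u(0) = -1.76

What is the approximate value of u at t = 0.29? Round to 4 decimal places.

-2.0303

Midpoint: k1 = f(t_n, u_n); k2 = f(t_n + h/2, u_n + (h/2)·k1); u_{n+1} = u_n + h·k2.
t=0.000000, u=-1.760000:
  k1 = f(0.000000, -1.760000) = -0.929280
  k2 = f(0.145000, -1.894746) = -0.932018
  u ← -1.760000 + 0.29·(-0.932018) = -2.030285
u(0.29) ≈ -2.0303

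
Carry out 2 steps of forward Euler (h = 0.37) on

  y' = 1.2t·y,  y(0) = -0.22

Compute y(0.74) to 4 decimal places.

-0.2561

Euler: y_{n+1} = y_n + h·f(t_n, y_n).
t=0.000000, y=-0.220000: f=0.000000 → y ← -0.220000 + 0.37·0.000000 = -0.220000
t=0.370000, y=-0.220000: f=-0.097680 → y ← -0.220000 + 0.37·(-0.097680) = -0.256142
y(0.74) ≈ -0.2561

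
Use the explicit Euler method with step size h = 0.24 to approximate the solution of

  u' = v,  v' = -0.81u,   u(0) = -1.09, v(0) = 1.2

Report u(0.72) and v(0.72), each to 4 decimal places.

-0.0869, 1.6578

Euler on (u,v): u_{n+1} = u_n + h·u', v_{n+1} = v_n + h·v'.
0.000000: (-1.090000, 1.200000); f=(1.200000, 0.882900) → (-0.802000, 1.411896)
0.240000: (-0.802000, 1.411896); f=(1.411896, 0.649620) → (-0.463145, 1.567805)
0.480000: (-0.463145, 1.567805); f=(1.567805, 0.375147) → (-0.086872, 1.657840)
(u(0.72), v(0.72)) ≈ (-0.0869, 1.6578)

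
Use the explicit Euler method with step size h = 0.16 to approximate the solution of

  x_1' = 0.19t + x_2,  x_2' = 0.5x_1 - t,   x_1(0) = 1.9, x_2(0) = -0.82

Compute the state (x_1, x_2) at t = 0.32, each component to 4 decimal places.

Euler on (x_1,x_2): x_1_{n+1} = x_1_n + h·x_1', x_2_{n+1} = x_2_n + h·x_2'.
0.000000: (1.900000, -0.820000); f=(-0.820000, 0.950000) → (1.768800, -0.668000)
0.160000: (1.768800, -0.668000); f=(-0.637600, 0.724400) → (1.666784, -0.552096)
(x_1(0.32), x_2(0.32)) ≈ (1.6668, -0.5521)

1.6668, -0.5521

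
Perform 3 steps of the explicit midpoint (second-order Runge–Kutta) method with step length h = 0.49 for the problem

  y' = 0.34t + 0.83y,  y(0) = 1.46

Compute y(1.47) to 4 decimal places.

5.3587

Midpoint: k1 = f(t_n, y_n); k2 = f(t_n + h/2, y_n + (h/2)·k1); y_{n+1} = y_n + h·k2.
t=0.000000, y=1.460000:
  k1 = f(0.000000, 1.460000) = 1.211800
  k2 = f(0.245000, 1.756891) = 1.541520
  y ← 1.460000 + 0.49·1.541520 = 2.215345
t=0.490000, y=2.215345:
  k1 = f(0.490000, 2.215345) = 2.005336
  k2 = f(0.735000, 2.706652) = 2.496421
  y ← 2.215345 + 0.49·2.496421 = 3.438591
t=0.980000, y=3.438591:
  k1 = f(0.980000, 3.438591) = 3.187230
  k2 = f(1.225000, 4.219462) = 3.918654
  y ← 3.438591 + 0.49·3.918654 = 5.358731
y(1.47) ≈ 5.3587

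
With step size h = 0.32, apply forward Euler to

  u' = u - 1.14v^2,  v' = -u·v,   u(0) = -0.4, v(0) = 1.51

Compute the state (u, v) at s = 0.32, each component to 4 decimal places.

Euler on (u,v): u_{n+1} = u_n + h·u', v_{n+1} = v_n + h·v'.
0.000000: (-0.400000, 1.510000); f=(-2.999314, 0.604000) → (-1.359780, 1.703280)
(u(0.32), v(0.32)) ≈ (-1.3598, 1.7033)

-1.3598, 1.7033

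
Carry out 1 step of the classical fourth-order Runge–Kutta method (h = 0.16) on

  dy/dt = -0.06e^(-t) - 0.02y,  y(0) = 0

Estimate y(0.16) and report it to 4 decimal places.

RK4: k1 = f(t_n, y_n); k2 = f(t_n + h/2, y_n + (h/2)·k1); k3 = f(t_n + h/2, y_n + (h/2)·k2); k4 = f(t_n + h, y_n + h·k3); y_{n+1} = y_n + (h/6)·(k1 + 2k2 + 2k3 + k4).
t=0.000000, y=0.000000:
  k1 = f(0.000000, 0.000000) = -0.060000
  k2 = f(0.080000, -0.004800) = -0.055291
  k3 = f(0.080000, -0.004423) = -0.055299
  k4 = f(0.160000, -0.008848) = -0.050952
  y ← 0.000000 + (0.16/6)·(k1 + 2k2 + 2k3 + k4) = -0.008857
y(0.16) ≈ -0.0089

-0.0089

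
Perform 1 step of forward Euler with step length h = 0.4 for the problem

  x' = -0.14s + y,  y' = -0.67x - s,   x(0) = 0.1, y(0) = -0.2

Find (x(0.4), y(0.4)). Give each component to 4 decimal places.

Euler on (x,y): x_{n+1} = x_n + h·x', y_{n+1} = y_n + h·y'.
0.000000: (0.100000, -0.200000); f=(-0.200000, -0.067000) → (0.020000, -0.226800)
(x(0.4), y(0.4)) ≈ (0.0200, -0.2268)

0.0200, -0.2268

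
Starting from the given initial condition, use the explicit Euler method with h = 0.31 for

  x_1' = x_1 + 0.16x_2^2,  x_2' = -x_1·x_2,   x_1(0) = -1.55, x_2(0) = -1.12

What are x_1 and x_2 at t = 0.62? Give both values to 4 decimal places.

-2.4421, -2.6699

Euler on (x_1,x_2): x_1_{n+1} = x_1_n + h·x_1', x_2_{n+1} = x_2_n + h·x_2'.
0.000000: (-1.550000, -1.120000); f=(-1.349296, -1.736000) → (-1.968282, -1.658160)
0.310000: (-1.968282, -1.658160); f=(-1.528363, -3.263726) → (-2.442074, -2.669915)
(x_1(0.62), x_2(0.62)) ≈ (-2.4421, -2.6699)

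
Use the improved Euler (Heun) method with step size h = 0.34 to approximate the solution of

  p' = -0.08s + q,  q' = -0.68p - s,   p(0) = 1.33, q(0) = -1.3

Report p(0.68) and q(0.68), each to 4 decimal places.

Heun on (p,q): k1 = f(s_n, state_n); k2 = f(s_n + h, state_n + h·k1); state_{n+1} = state_n + (h/2)·(k1 + k2).
0.000000: (1.330000, -1.300000)
  k1 = (-1.300000, -0.904400)
  predictor → (0.888000, -1.607496)
  k2 = (-1.634696, -0.943840)
  → (0.831102, -1.614201)
0.340000: (0.831102, -1.614201)
  k1 = (-1.641401, -0.905149)
  predictor → (0.273025, -1.921952)
  k2 = (-1.976352, -0.865657)
  → (0.216084, -1.915238)
(p(0.68), q(0.68)) ≈ (0.2161, -1.9152)

0.2161, -1.9152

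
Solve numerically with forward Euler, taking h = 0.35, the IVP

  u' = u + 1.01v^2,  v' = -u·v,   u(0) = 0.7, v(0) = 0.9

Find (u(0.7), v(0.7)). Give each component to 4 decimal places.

Euler on (u,v): u_{n+1} = u_n + h·u', v_{n+1} = v_n + h·v'.
0.000000: (0.700000, 0.900000); f=(1.518100, -0.630000) → (1.231335, 0.679500)
0.350000: (1.231335, 0.679500); f=(1.697672, -0.836692) → (1.825520, 0.386658)
(u(0.7), v(0.7)) ≈ (1.8255, 0.3867)

1.8255, 0.3867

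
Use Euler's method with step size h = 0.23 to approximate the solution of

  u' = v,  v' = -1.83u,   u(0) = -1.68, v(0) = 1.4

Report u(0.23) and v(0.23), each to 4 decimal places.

Euler on (u,v): u_{n+1} = u_n + h·u', v_{n+1} = v_n + h·v'.
0.000000: (-1.680000, 1.400000); f=(1.400000, 3.074400) → (-1.358000, 2.107112)
(u(0.23), v(0.23)) ≈ (-1.3580, 2.1071)

-1.3580, 2.1071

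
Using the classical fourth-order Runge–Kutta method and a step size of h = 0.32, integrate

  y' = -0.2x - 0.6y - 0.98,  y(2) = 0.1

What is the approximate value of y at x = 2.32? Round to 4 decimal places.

RK4: k1 = f(x_n, y_n); k2 = f(x_n + h/2, y_n + (h/2)·k1); k3 = f(x_n + h/2, y_n + (h/2)·k2); k4 = f(x_n + h, y_n + h·k3); y_{n+1} = y_n + (h/6)·(k1 + 2k2 + 2k3 + k4).
x=2.000000, y=0.100000:
  k1 = f(2.000000, 0.100000) = -1.440000
  k2 = f(2.160000, -0.130400) = -1.333760
  k3 = f(2.160000, -0.113402) = -1.343959
  k4 = f(2.320000, -0.330067) = -1.245960
  y ← 0.100000 + (0.32/6)·(k1 + 2k2 + 2k3 + k4) = -0.328875
y(2.32) ≈ -0.3289

-0.3289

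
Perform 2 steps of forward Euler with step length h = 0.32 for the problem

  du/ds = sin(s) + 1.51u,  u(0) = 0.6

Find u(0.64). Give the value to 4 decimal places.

Euler: u_{n+1} = u_n + h·f(s_n, u_n).
s=0.000000, u=0.600000: f=0.906000 → u ← 0.600000 + 0.32·0.906000 = 0.889920
s=0.320000, u=0.889920: f=1.658346 → u ← 0.889920 + 0.32·1.658346 = 1.420591
u(0.64) ≈ 1.4206

1.4206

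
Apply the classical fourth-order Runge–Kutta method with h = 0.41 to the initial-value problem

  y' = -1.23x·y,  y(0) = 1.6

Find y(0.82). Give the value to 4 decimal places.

RK4: k1 = f(x_n, y_n); k2 = f(x_n + h/2, y_n + (h/2)·k1); k3 = f(x_n + h/2, y_n + (h/2)·k2); k4 = f(x_n + h, y_n + h·k3); y_{n+1} = y_n + (h/6)·(k1 + 2k2 + 2k3 + k4).
x=0.000000, y=1.600000:
  k1 = f(0.000000, 1.600000) = 0.000000
  k2 = f(0.205000, 1.600000) = -0.403440
  k3 = f(0.205000, 1.517295) = -0.382586
  k4 = f(0.410000, 1.443140) = -0.727775
  y ← 1.600000 + (0.41/6)·(k1 + 2k2 + 2k3 + k4) = 1.442845
x=0.410000, y=1.442845:
  k1 = f(0.410000, 1.442845) = -0.727627
  k2 = f(0.615000, 1.293682) = -0.978605
  k3 = f(0.615000, 1.242231) = -0.939686
  k4 = f(0.820000, 1.057574) = -1.066669
  y ← 1.442845 + (0.41/6)·(k1 + 2k2 + 2k3 + k4) = 1.058068
y(0.82) ≈ 1.0581

1.0581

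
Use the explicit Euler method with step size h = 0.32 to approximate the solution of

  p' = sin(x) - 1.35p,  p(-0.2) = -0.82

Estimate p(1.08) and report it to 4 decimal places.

0.2132

Euler: p_{n+1} = p_n + h·f(x_n, p_n).
x=-0.200000, p=-0.820000: f=0.908331 → p ← -0.820000 + 0.32·0.908331 = -0.529334
x=0.120000, p=-0.529334: f=0.834313 → p ← -0.529334 + 0.32·0.834313 = -0.262354
x=0.440000, p=-0.262354: f=0.780117 → p ← -0.262354 + 0.32·0.780117 = -0.012716
x=0.760000, p=-0.012716: f=0.706089 → p ← -0.012716 + 0.32·0.706089 = 0.213232
p(1.08) ≈ 0.2132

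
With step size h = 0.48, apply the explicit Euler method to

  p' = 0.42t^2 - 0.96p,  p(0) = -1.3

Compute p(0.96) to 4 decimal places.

-0.3315

Euler: p_{n+1} = p_n + h·f(t_n, p_n).
t=0.000000, p=-1.300000: f=1.248000 → p ← -1.300000 + 0.48·1.248000 = -0.700960
t=0.480000, p=-0.700960: f=0.769690 → p ← -0.700960 + 0.48·0.769690 = -0.331509
p(0.96) ≈ -0.3315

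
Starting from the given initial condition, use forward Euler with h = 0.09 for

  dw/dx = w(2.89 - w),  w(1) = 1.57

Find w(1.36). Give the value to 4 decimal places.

Euler: w_{n+1} = w_n + h·f(x_n, w_n).
x=1.000000, w=1.570000: f=2.072400 → w ← 1.570000 + 0.09·2.072400 = 1.756516
x=1.090000, w=1.756516: f=1.990983 → w ← 1.756516 + 0.09·1.990983 = 1.935704
x=1.180000, w=1.935704: f=1.847234 → w ← 1.935704 + 0.09·1.847234 = 2.101956
x=1.270000, w=2.101956: f=1.656434 → w ← 2.101956 + 0.09·1.656434 = 2.251035
w(1.36) ≈ 2.2510

2.2510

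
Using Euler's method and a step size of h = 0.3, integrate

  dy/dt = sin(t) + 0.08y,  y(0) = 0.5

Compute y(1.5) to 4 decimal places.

Euler: y_{n+1} = y_n + h·f(t_n, y_n).
t=0.000000, y=0.500000: f=0.040000 → y ← 0.500000 + 0.3·0.040000 = 0.512000
t=0.300000, y=0.512000: f=0.336480 → y ← 0.512000 + 0.3·0.336480 = 0.612944
t=0.600000, y=0.612944: f=0.613678 → y ← 0.612944 + 0.3·0.613678 = 0.797047
t=0.900000, y=0.797047: f=0.847091 → y ← 0.797047 + 0.3·0.847091 = 1.051175
t=1.200000, y=1.051175: f=1.016133 → y ← 1.051175 + 0.3·1.016133 = 1.356015
y(1.5) ≈ 1.3560

1.3560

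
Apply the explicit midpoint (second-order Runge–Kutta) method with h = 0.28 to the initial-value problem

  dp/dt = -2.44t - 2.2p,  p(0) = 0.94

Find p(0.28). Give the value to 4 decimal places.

0.4437

Midpoint: k1 = f(t_n, p_n); k2 = f(t_n + h/2, p_n + (h/2)·k1); p_{n+1} = p_n + h·k2.
t=0.000000, p=0.940000:
  k1 = f(0.000000, 0.940000) = -2.068000
  k2 = f(0.140000, 0.650480) = -1.772656
  p ← 0.940000 + 0.28·(-1.772656) = 0.443656
p(0.28) ≈ 0.4437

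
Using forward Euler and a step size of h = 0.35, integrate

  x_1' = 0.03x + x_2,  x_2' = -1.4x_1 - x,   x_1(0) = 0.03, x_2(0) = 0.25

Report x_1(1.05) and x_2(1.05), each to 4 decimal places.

Euler on (x_1,x_2): x_1_{n+1} = x_1_n + h·x_1', x_2_{n+1} = x_2_n + h·x_2'.
0.000000: (0.030000, 0.250000); f=(0.250000, -0.042000) → (0.117500, 0.235300)
0.350000: (0.117500, 0.235300); f=(0.245800, -0.514500) → (0.203530, 0.055225)
0.700000: (0.203530, 0.055225); f=(0.076225, -0.984942) → (0.230209, -0.289505)
(x_1(1.05), x_2(1.05)) ≈ (0.2302, -0.2895)

0.2302, -0.2895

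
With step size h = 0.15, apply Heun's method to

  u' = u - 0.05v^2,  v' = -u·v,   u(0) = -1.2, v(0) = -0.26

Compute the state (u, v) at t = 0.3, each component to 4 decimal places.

Heun on (u,v): k1 = f(t_n, state_n); k2 = f(t_n + h, state_n + h·k1); state_{n+1} = state_n + (h/2)·(k1 + k2).
0.000000: (-1.200000, -0.260000)
  k1 = (-1.203380, -0.312000)
  predictor → (-1.380507, -0.306800)
  k2 = (-1.385213, -0.423540)
  → (-1.394144, -0.315165)
0.150000: (-1.394144, -0.315165)
  k1 = (-1.399111, -0.439386)
  predictor → (-1.604011, -0.381073)
  k2 = (-1.611272, -0.611246)
  → (-1.619923, -0.393963)
(u(0.3), v(0.3)) ≈ (-1.6199, -0.3940)

-1.6199, -0.3940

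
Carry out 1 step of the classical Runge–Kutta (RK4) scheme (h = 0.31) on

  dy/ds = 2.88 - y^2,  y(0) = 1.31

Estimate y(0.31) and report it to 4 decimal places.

1.5488

RK4: k1 = f(s_n, y_n); k2 = f(s_n + h/2, y_n + (h/2)·k1); k3 = f(s_n + h/2, y_n + (h/2)·k2); k4 = f(s_n + h, y_n + h·k3); y_{n+1} = y_n + (h/6)·(k1 + 2k2 + 2k3 + k4).
s=0.000000, y=1.310000:
  k1 = f(0.000000, 1.310000) = 1.163900
  k2 = f(0.155000, 1.490404) = 0.658694
  k3 = f(0.155000, 1.412098) = 0.885980
  k4 = f(0.310000, 1.584654) = 0.368872
  y ← 1.310000 + (0.31/6)·(k1 + 2k2 + 2k3 + k4) = 1.548810
y(0.31) ≈ 1.5488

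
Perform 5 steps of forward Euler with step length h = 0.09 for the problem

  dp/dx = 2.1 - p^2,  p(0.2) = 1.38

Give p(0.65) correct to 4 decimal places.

1.4335

Euler: p_{n+1} = p_n + h·f(x_n, p_n).
x=0.200000, p=1.380000: f=0.195600 → p ← 1.380000 + 0.09·0.195600 = 1.397604
x=0.290000, p=1.397604: f=0.146703 → p ← 1.397604 + 0.09·0.146703 = 1.410807
x=0.380000, p=1.410807: f=0.109623 → p ← 1.410807 + 0.09·0.109623 = 1.420673
x=0.470000, p=1.420673: f=0.081687 → p ← 1.420673 + 0.09·0.081687 = 1.428025
x=0.560000, p=1.428025: f=0.060744 → p ← 1.428025 + 0.09·0.060744 = 1.433492
p(0.65) ≈ 1.4335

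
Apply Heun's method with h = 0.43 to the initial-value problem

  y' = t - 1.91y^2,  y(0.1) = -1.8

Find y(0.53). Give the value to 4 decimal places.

-11.0105

Heun: k1 = f(t_n, y_n); k2 = f(t_n + h, y_n + h·k1); y_{n+1} = y_n + (h/2)·(k1 + k2).
t=0.100000, y=-1.800000:
  k1 = f(0.100000, -1.800000) = -6.088400
  k2 = f(0.530000, -4.418012) = -36.750965
  y ← -1.800000 + (0.43/2)·(-6.088400 + (-36.750965)) = -11.010464
y(0.53) ≈ -11.0105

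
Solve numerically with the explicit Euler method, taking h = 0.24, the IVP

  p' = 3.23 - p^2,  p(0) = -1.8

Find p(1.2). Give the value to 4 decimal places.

-1.8601

Euler: p_{n+1} = p_n + h·f(s_n, p_n).
s=0.000000, p=-1.800000: f=-0.010000 → p ← -1.800000 + 0.24·(-0.010000) = -1.802400
s=0.240000, p=-1.802400: f=-0.018646 → p ← -1.802400 + 0.24·(-0.018646) = -1.806875
s=0.480000, p=-1.806875: f=-0.034797 → p ← -1.806875 + 0.24·(-0.034797) = -1.815226
s=0.720000, p=-1.815226: f=-0.065047 → p ← -1.815226 + 0.24·(-0.065047) = -1.830837
s=0.960000, p=-1.830837: f=-0.121966 → p ← -1.830837 + 0.24·(-0.121966) = -1.860109
p(1.2) ≈ -1.8601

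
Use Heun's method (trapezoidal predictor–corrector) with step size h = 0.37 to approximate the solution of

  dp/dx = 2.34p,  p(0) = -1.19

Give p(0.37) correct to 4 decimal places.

Heun: k1 = f(x_n, p_n); k2 = f(x_n + h, p_n + h·k1); p_{n+1} = p_n + (h/2)·(k1 + k2).
x=0.000000, p=-1.190000:
  k1 = f(0.000000, -1.190000) = -2.784600
  k2 = f(0.370000, -2.220302) = -5.195507
  p ← -1.190000 + (0.37/2)·(-2.784600 + (-5.195507)) = -2.666320
p(0.37) ≈ -2.6663

-2.6663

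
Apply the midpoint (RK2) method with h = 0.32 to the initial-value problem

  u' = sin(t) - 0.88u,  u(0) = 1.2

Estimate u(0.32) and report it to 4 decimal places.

0.9606

Midpoint: k1 = f(t_n, u_n); k2 = f(t_n + h/2, u_n + (h/2)·k1); u_{n+1} = u_n + h·k2.
t=0.000000, u=1.200000:
  k1 = f(0.000000, 1.200000) = -1.056000
  k2 = f(0.160000, 1.031040) = -0.747997
  u ← 1.200000 + 0.32·(-0.747997) = 0.960641
u(0.32) ≈ 0.9606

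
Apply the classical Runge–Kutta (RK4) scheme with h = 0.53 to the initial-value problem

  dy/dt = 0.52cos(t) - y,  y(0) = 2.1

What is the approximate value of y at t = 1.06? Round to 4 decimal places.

0.9919

RK4: k1 = f(t_n, y_n); k2 = f(t_n + h/2, y_n + (h/2)·k1); k3 = f(t_n + h/2, y_n + (h/2)·k2); k4 = f(t_n + h, y_n + h·k3); y_{n+1} = y_n + (h/6)·(k1 + 2k2 + 2k3 + k4).
t=0.000000, y=2.100000:
  k1 = f(0.000000, 2.100000) = -1.580000
  k2 = f(0.265000, 1.681300) = -1.179452
  k3 = f(0.265000, 1.787445) = -1.285597
  k4 = f(0.530000, 1.418634) = -0.969974
  y ← 2.100000 + (0.53/6)·(k1 + 2k2 + 2k3 + k4) = 1.439260
t=0.530000, y=1.439260:
  k1 = f(0.530000, 1.439260) = -0.990601
  k2 = f(0.795000, 1.176751) = -0.812603
  k3 = f(0.795000, 1.223921) = -0.859772
  k4 = f(1.060000, 0.983581) = -0.729367
  y ← 1.439260 + (0.53/6)·(k1 + 2k2 + 2k3 + k4) = 0.991877
y(1.06) ≈ 0.9919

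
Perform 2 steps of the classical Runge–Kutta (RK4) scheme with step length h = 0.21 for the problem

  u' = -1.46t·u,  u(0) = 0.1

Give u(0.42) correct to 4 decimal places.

0.0879

RK4: k1 = f(t_n, u_n); k2 = f(t_n + h/2, u_n + (h/2)·k1); k3 = f(t_n + h/2, u_n + (h/2)·k2); k4 = f(t_n + h, u_n + h·k3); u_{n+1} = u_n + (h/6)·(k1 + 2k2 + 2k3 + k4).
t=0.000000, u=0.100000:
  k1 = f(0.000000, 0.100000) = 0.000000
  k2 = f(0.105000, 0.100000) = -0.015330
  k3 = f(0.105000, 0.098390) = -0.015083
  k4 = f(0.210000, 0.096833) = -0.029689
  u ← 0.100000 + (0.21/6)·(k1 + 2k2 + 2k3 + k4) = 0.096832
t=0.210000, u=0.096832:
  k1 = f(0.210000, 0.096832) = -0.029689
  k2 = f(0.315000, 0.093715) = -0.043099
  k3 = f(0.315000, 0.092307) = -0.042452
  k4 = f(0.420000, 0.087917) = -0.053911
  u ← 0.096832 + (0.21/6)·(k1 + 2k2 + 2k3 + k4) = 0.087917
u(0.42) ≈ 0.0879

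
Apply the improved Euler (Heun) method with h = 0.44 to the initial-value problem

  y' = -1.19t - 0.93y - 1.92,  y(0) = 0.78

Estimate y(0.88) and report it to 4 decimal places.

Heun: k1 = f(t_n, y_n); k2 = f(t_n + h, y_n + h·k1); y_{n+1} = y_n + (h/2)·(k1 + k2).
t=0.000000, y=0.780000:
  k1 = f(0.000000, 0.780000) = -2.645400
  k2 = f(0.440000, -0.383976) = -2.086502
  y ← 0.780000 + (0.44/2)·(-2.645400 + (-2.086502)) = -0.261019
t=0.440000, y=-0.261019:
  k1 = f(0.440000, -0.261019) = -2.200853
  k2 = f(0.880000, -1.229394) = -1.823864
  y ← -0.261019 + (0.44/2)·(-2.200853 + (-1.823864)) = -1.146456
y(0.88) ≈ -1.1465

-1.1465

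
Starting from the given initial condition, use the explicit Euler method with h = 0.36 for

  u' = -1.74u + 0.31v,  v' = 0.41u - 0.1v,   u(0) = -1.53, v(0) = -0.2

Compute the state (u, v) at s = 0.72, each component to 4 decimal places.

Euler on (u,v): u_{n+1} = u_n + h·u', v_{n+1} = v_n + h·v'.
0.000000: (-1.530000, -0.200000); f=(2.600200, -0.607300) → (-0.593928, -0.418628)
0.360000: (-0.593928, -0.418628); f=(0.903660, -0.201648) → (-0.268610, -0.491221)
(u(0.72), v(0.72)) ≈ (-0.2686, -0.4912)

-0.2686, -0.4912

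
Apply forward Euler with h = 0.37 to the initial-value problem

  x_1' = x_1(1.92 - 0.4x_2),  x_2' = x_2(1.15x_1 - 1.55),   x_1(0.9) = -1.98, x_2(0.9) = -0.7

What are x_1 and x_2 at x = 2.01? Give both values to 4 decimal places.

-10.5271, 0.6807

Euler on (x_1,x_2): x_1_{n+1} = x_1_n + h·x_1', x_2_{n+1} = x_2_n + h·x_2'.
0.900000: (-1.980000, -0.700000); f=(-4.356000, 2.678900) → (-3.591720, 0.291193)
1.270000: (-3.591720, 0.291193); f=(-6.477749, -1.654115) → (-5.988487, -0.320830)
1.640000: (-5.988487, -0.320830); f=(-12.266409, 2.706763) → (-10.527058, 0.680673)
(x_1(2.01), x_2(2.01)) ≈ (-10.5271, 0.6807)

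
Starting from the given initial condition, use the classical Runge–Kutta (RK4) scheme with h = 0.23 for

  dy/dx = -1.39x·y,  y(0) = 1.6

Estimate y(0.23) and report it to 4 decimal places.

1.5422

RK4: k1 = f(x_n, y_n); k2 = f(x_n + h/2, y_n + (h/2)·k1); k3 = f(x_n + h/2, y_n + (h/2)·k2); k4 = f(x_n + h, y_n + h·k3); y_{n+1} = y_n + (h/6)·(k1 + 2k2 + 2k3 + k4).
x=0.000000, y=1.600000:
  k1 = f(0.000000, 1.600000) = 0.000000
  k2 = f(0.115000, 1.600000) = -0.255760
  k3 = f(0.115000, 1.570588) = -0.251058
  k4 = f(0.230000, 1.542257) = -0.493059
  y ← 1.600000 + (0.23/6)·(k1 + 2k2 + 2k3 + k4) = 1.542243
y(0.23) ≈ 1.5422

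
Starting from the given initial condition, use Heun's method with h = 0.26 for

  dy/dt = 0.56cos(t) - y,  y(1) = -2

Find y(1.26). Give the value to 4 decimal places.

Heun: k1 = f(t_n, y_n); k2 = f(t_n + h, y_n + h·k1); y_{n+1} = y_n + (h/2)·(k1 + k2).
t=1.000000, y=-2.000000:
  k1 = f(1.000000, -2.000000) = 2.302569
  k2 = f(1.260000, -1.401332) = 1.572589
  y ← -2.000000 + (0.26/2)·(2.302569 + 1.572589) = -1.496229
y(1.26) ≈ -1.4962

-1.4962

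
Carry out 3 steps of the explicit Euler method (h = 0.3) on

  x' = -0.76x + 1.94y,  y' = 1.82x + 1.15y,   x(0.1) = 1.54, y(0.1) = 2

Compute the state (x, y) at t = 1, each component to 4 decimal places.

6.5003, 10.2290

Euler on (x,y): x_{n+1} = x_n + h·x', y_{n+1} = y_n + h·y'.
0.100000: (1.540000, 2.000000); f=(2.709600, 5.102800) → (2.352880, 3.530840)
0.400000: (2.352880, 3.530840); f=(5.061641, 8.342708) → (3.871372, 6.033652)
0.700000: (3.871372, 6.033652); f=(8.763043, 13.984598) → (6.500285, 10.229032)
(x(1), y(1)) ≈ (6.5003, 10.2290)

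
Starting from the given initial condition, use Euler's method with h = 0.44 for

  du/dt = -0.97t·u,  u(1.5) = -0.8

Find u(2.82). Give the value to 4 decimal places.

0.0008

Euler: u_{n+1} = u_n + h·f(t_n, u_n).
t=1.500000, u=-0.800000: f=1.164000 → u ← -0.800000 + 0.44·1.164000 = -0.287840
t=1.940000, u=-0.287840: f=0.541657 → u ← -0.287840 + 0.44·0.541657 = -0.049511
t=2.380000, u=-0.049511: f=0.114301 → u ← -0.049511 + 0.44·0.114301 = 0.000781
u(2.82) ≈ 0.0008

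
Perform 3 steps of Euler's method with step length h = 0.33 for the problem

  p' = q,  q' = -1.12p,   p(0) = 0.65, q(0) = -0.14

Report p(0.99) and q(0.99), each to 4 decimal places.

0.2792, -0.7802

Euler on (p,q): p_{n+1} = p_n + h·p', q_{n+1} = q_n + h·q'.
0.000000: (0.650000, -0.140000); f=(-0.140000, -0.728000) → (0.603800, -0.380240)
0.330000: (0.603800, -0.380240); f=(-0.380240, -0.676256) → (0.478321, -0.603404)
0.660000: (0.478321, -0.603404); f=(-0.603404, -0.535719) → (0.279197, -0.780192)
(p(0.99), q(0.99)) ≈ (0.2792, -0.7802)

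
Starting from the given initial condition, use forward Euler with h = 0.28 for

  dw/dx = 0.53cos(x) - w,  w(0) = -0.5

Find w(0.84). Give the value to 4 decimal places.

0.1187

Euler: w_{n+1} = w_n + h·f(x_n, w_n).
x=0.000000, w=-0.500000: f=1.030000 → w ← -0.500000 + 0.28·1.030000 = -0.211600
x=0.280000, w=-0.211600: f=0.720959 → w ← -0.211600 + 0.28·0.720959 = -0.009731
x=0.560000, w=-0.009731: f=0.458777 → w ← -0.009731 + 0.28·0.458777 = 0.118726
w(0.84) ≈ 0.1187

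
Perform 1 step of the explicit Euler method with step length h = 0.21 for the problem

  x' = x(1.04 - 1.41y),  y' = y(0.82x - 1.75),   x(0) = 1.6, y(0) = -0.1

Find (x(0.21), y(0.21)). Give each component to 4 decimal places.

Euler on (x,y): x_{n+1} = x_n + h·x', y_{n+1} = y_n + h·y'.
0.000000: (1.600000, -0.100000); f=(1.889600, 0.043800) → (1.996816, -0.090802)
(x(0.21), y(0.21)) ≈ (1.9968, -0.0908)

1.9968, -0.0908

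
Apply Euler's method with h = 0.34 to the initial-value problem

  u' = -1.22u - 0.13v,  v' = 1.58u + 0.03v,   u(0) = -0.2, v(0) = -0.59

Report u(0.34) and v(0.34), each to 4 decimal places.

-0.0910, -0.7035

Euler on (u,v): u_{n+1} = u_n + h·u', v_{n+1} = v_n + h·v'.
0.000000: (-0.200000, -0.590000); f=(0.320700, -0.333700) → (-0.090962, -0.703458)
(u(0.34), v(0.34)) ≈ (-0.0910, -0.7035)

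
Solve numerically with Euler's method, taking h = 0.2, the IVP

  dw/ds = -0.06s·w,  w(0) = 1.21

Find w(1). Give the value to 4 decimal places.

1.1812

Euler: w_{n+1} = w_n + h·f(s_n, w_n).
s=0.000000, w=1.210000: f=0.000000 → w ← 1.210000 + 0.2·0.000000 = 1.210000
s=0.200000, w=1.210000: f=-0.014520 → w ← 1.210000 + 0.2·(-0.014520) = 1.207096
s=0.400000, w=1.207096: f=-0.028970 → w ← 1.207096 + 0.2·(-0.028970) = 1.201302
s=0.600000, w=1.201302: f=-0.043247 → w ← 1.201302 + 0.2·(-0.043247) = 1.192653
s=0.800000, w=1.192653: f=-0.057247 → w ← 1.192653 + 0.2·(-0.057247) = 1.181203
w(1) ≈ 1.1812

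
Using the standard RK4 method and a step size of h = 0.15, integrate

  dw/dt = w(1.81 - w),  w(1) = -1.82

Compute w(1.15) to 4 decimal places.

-3.4729

RK4: k1 = f(t_n, w_n); k2 = f(t_n + h/2, w_n + (h/2)·k1); k3 = f(t_n + h/2, w_n + (h/2)·k2); k4 = f(t_n + h, w_n + h·k3); w_{n+1} = w_n + (h/6)·(k1 + 2k2 + 2k3 + k4).
t=1.000000, w=-1.820000:
  k1 = f(1.000000, -1.820000) = -6.606600
  k2 = f(1.075000, -2.315495) = -9.552563
  k3 = f(1.075000, -2.536442) = -11.024500
  k4 = f(1.150000, -3.473675) = -18.353769
  w ← -1.820000 + (0.15/6)·(k1 + 2k2 + 2k3 + k4) = -3.472862
w(1.15) ≈ -3.4729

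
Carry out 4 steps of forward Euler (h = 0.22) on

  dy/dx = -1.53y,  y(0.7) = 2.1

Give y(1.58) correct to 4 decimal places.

Euler: y_{n+1} = y_n + h·f(x_n, y_n).
x=0.700000, y=2.100000: f=-3.213000 → y ← 2.100000 + 0.22·(-3.213000) = 1.393140
x=0.920000, y=1.393140: f=-2.131504 → y ← 1.393140 + 0.22·(-2.131504) = 0.924209
x=1.140000, y=0.924209: f=-1.414040 → y ← 0.924209 + 0.22·(-1.414040) = 0.613120
x=1.360000, y=0.613120: f=-0.938074 → y ← 0.613120 + 0.22·(-0.938074) = 0.406744
y(1.58) ≈ 0.4067

0.4067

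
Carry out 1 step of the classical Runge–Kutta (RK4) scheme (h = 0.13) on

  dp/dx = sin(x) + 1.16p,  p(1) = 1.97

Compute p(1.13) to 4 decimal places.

2.4132

RK4: k1 = f(x_n, p_n); k2 = f(x_n + h/2, p_n + (h/2)·k1); k3 = f(x_n + h/2, p_n + (h/2)·k2); k4 = f(x_n + h, p_n + h·k3); p_{n+1} = p_n + (h/6)·(k1 + 2k2 + 2k3 + k4).
x=1.000000, p=1.970000:
  k1 = f(1.000000, 1.970000) = 3.126671
  k2 = f(1.065000, 2.173234) = 3.395740
  k3 = f(1.065000, 2.190723) = 3.416028
  k4 = f(1.130000, 2.414084) = 3.704749
  p ← 1.970000 + (0.13/6)·(k1 + 2k2 + 2k3 + k4) = 2.413191
p(1.13) ≈ 2.4132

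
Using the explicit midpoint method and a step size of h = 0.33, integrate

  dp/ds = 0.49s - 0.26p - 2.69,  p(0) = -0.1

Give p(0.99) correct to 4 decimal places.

Midpoint: k1 = f(s_n, p_n); k2 = f(s_n + h/2, p_n + (h/2)·k1); p_{n+1} = p_n + h·k2.
s=0.000000, p=-0.100000:
  k1 = f(0.000000, -0.100000) = -2.664000
  k2 = f(0.165000, -0.539560) = -2.468864
  p ← -0.100000 + 0.33·(-2.468864) = -0.914725
s=0.330000, p=-0.914725:
  k1 = f(0.330000, -0.914725) = -2.290471
  k2 = f(0.495000, -1.292653) = -2.111360
  p ← -0.914725 + 0.33·(-2.111360) = -1.611474
s=0.660000, p=-1.611474:
  k1 = f(0.660000, -1.611474) = -1.947617
  k2 = f(0.825000, -1.932831) = -1.783214
  p ← -1.611474 + 0.33·(-1.783214) = -2.199935
p(0.99) ≈ -2.1999

-2.1999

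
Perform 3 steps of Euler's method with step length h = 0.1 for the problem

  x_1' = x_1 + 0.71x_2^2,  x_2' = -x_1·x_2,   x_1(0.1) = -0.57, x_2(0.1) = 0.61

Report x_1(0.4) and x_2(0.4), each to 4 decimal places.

-0.6611, 0.7266

Euler on (x_1,x_2): x_1_{n+1} = x_1_n + h·x_1', x_2_{n+1} = x_2_n + h·x_2'.
0.100000: (-0.570000, 0.610000); f=(-0.305809, 0.347700) → (-0.600581, 0.644770)
0.200000: (-0.600581, 0.644770); f=(-0.305414, 0.387237) → (-0.631122, 0.683494)
0.300000: (-0.631122, 0.683494); f=(-0.299436, 0.431368) → (-0.661066, 0.726630)
(x_1(0.4), x_2(0.4)) ≈ (-0.6611, 0.7266)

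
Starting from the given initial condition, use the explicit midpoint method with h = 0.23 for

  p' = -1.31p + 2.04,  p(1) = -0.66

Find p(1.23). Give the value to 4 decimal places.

Midpoint: k1 = f(x_n, p_n); k2 = f(x_n + h/2, p_n + (h/2)·k1); p_{n+1} = p_n + h·k2.
x=1.000000, p=-0.660000:
  k1 = f(1.000000, -0.660000) = 2.904600
  k2 = f(1.115000, -0.325971) = 2.467022
  p ← -0.660000 + 0.23·2.467022 = -0.092585
p(1.23) ≈ -0.0926

-0.0926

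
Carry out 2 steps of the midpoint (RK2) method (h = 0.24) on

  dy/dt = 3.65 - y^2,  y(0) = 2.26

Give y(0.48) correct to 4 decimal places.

Midpoint: k1 = f(t_n, y_n); k2 = f(t_n + h/2, y_n + (h/2)·k1); y_{n+1} = y_n + h·k2.
t=0.000000, y=2.260000:
  k1 = f(0.000000, 2.260000) = -1.457600
  k2 = f(0.120000, 2.085088) = -0.697592
  y ← 2.260000 + 0.24·(-0.697592) = 2.092578
t=0.240000, y=2.092578:
  k1 = f(0.240000, 2.092578) = -0.728882
  k2 = f(0.360000, 2.005112) = -0.370474
  y ← 2.092578 + 0.24·(-0.370474) = 2.003664
y(0.48) ≈ 2.0037

2.0037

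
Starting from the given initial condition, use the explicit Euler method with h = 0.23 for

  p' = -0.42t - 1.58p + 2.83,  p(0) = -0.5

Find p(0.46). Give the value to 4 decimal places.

Euler: p_{n+1} = p_n + h·f(t_n, p_n).
t=0.000000, p=-0.500000: f=3.620000 → p ← -0.500000 + 0.23·3.620000 = 0.332600
t=0.230000, p=0.332600: f=2.207892 → p ← 0.332600 + 0.23·2.207892 = 0.840415
p(0.46) ≈ 0.8404

0.8404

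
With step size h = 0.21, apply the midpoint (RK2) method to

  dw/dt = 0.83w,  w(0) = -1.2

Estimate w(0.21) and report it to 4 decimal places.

Midpoint: k1 = f(t_n, w_n); k2 = f(t_n + h/2, w_n + (h/2)·k1); w_{n+1} = w_n + h·k2.
t=0.000000, w=-1.200000:
  k1 = f(0.000000, -1.200000) = -0.996000
  k2 = f(0.105000, -1.304580) = -1.082801
  w ← -1.200000 + 0.21·(-1.082801) = -1.427388
w(0.21) ≈ -1.4274

-1.4274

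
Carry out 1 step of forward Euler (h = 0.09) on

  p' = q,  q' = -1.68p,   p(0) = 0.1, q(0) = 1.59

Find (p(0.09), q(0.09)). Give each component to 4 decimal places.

Euler on (p,q): p_{n+1} = p_n + h·p', q_{n+1} = q_n + h·q'.
0.000000: (0.100000, 1.590000); f=(1.590000, -0.168000) → (0.243100, 1.574880)
(p(0.09), q(0.09)) ≈ (0.2431, 1.5749)

0.2431, 1.5749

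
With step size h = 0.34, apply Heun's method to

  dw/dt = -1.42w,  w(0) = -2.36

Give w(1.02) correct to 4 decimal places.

-0.6007

Heun: k1 = f(t_n, w_n); k2 = f(t_n + h, w_n + h·k1); w_{n+1} = w_n + (h/2)·(k1 + k2).
t=0.000000, w=-2.360000:
  k1 = f(0.000000, -2.360000) = 3.351200
  k2 = f(0.340000, -1.220592) = 1.733241
  w ← -2.360000 + (0.34/2)·(3.351200 + 1.733241) = -1.495645
t=0.340000, w=-1.495645:
  k1 = f(0.340000, -1.495645) = 2.123816
  k2 = f(0.680000, -0.773548) = 1.098438
  w ← -1.495645 + (0.34/2)·(2.123816 + 1.098438) = -0.947862
t=0.680000, w=-0.947862:
  k1 = f(0.680000, -0.947862) = 1.345964
  k2 = f(1.020000, -0.490234) = 0.696133
  w ← -0.947862 + (0.34/2)·(1.345964 + 0.696133) = -0.600706
w(1.02) ≈ -0.6007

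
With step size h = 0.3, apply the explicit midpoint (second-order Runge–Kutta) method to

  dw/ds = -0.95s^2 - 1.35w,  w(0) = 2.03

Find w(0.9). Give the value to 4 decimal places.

Midpoint: k1 = f(s_n, w_n); k2 = f(s_n + h/2, w_n + (h/2)·k1); w_{n+1} = w_n + h·k2.
s=0.000000, w=2.030000:
  k1 = f(0.000000, 2.030000) = -2.740500
  k2 = f(0.150000, 1.618925) = -2.206924
  w ← 2.030000 + 0.3·(-2.206924) = 1.367923
s=0.300000, w=1.367923:
  k1 = f(0.300000, 1.367923) = -1.932196
  k2 = f(0.450000, 1.078093) = -1.647801
  w ← 1.367923 + 0.3·(-1.647801) = 0.873583
s=0.600000, w=0.873583:
  k1 = f(0.600000, 0.873583) = -1.521336
  k2 = f(0.750000, 0.645382) = -1.405641
  w ← 0.873583 + 0.3·(-1.405641) = 0.451890
w(0.9) ≈ 0.4519

0.4519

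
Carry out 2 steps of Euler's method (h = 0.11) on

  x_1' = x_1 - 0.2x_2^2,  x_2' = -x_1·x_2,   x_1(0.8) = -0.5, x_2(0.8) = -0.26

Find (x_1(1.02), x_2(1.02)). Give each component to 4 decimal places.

-0.6194, -0.2911

Euler on (x_1,x_2): x_1_{n+1} = x_1_n + h·x_1', x_2_{n+1} = x_2_n + h·x_2'.
0.800000: (-0.500000, -0.260000); f=(-0.513520, -0.130000) → (-0.556487, -0.274300)
0.910000: (-0.556487, -0.274300); f=(-0.571535, -0.152644) → (-0.619356, -0.291091)
(x_1(1.02), x_2(1.02)) ≈ (-0.6194, -0.2911)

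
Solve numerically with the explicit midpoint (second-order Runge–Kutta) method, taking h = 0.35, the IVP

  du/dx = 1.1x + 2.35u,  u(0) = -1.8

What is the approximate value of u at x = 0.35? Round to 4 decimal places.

-3.8220

Midpoint: k1 = f(x_n, u_n); k2 = f(x_n + h/2, u_n + (h/2)·k1); u_{n+1} = u_n + h·k2.
x=0.000000, u=-1.800000:
  k1 = f(0.000000, -1.800000) = -4.230000
  k2 = f(0.175000, -2.540250) = -5.777088
  u ← -1.800000 + 0.35·(-5.777088) = -3.821981
u(0.35) ≈ -3.8220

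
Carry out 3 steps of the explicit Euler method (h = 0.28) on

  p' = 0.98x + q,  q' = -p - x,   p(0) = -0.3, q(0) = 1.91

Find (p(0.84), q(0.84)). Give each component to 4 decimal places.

Euler on (p,q): p_{n+1} = p_n + h·p', q_{n+1} = q_n + h·q'.
0.000000: (-0.300000, 1.910000); f=(1.910000, 0.300000) → (0.234800, 1.994000)
0.280000: (0.234800, 1.994000); f=(2.268400, -0.514800) → (0.869952, 1.849856)
0.560000: (0.869952, 1.849856); f=(2.398656, -1.429952) → (1.541576, 1.449469)
(p(0.84), q(0.84)) ≈ (1.5416, 1.4495)

1.5416, 1.4495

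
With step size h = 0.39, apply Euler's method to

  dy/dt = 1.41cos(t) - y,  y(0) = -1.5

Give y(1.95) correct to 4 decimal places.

Euler: y_{n+1} = y_n + h·f(t_n, y_n).
t=0.000000, y=-1.500000: f=2.910000 → y ← -1.500000 + 0.39·2.910000 = -0.365100
t=0.390000, y=-0.365100: f=1.669222 → y ← -0.365100 + 0.39·1.669222 = 0.285896
t=0.780000, y=0.285896: f=0.716492 → y ← 0.285896 + 0.39·0.716492 = 0.565328
t=1.170000, y=0.565328: f=-0.015214 → y ← 0.565328 + 0.39·(-0.015214) = 0.559395
t=1.560000, y=0.559395: f=-0.544172 → y ← 0.559395 + 0.39·(-0.544172) = 0.347168
y(1.95) ≈ 0.3472

0.3472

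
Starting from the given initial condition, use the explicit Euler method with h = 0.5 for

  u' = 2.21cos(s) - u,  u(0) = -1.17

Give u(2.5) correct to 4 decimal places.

Euler: u_{n+1} = u_n + h·f(s_n, u_n).
s=0.000000, u=-1.170000: f=3.380000 → u ← -1.170000 + 0.5·3.380000 = 0.520000
s=0.500000, u=0.520000: f=1.419457 → u ← 0.520000 + 0.5·1.419457 = 1.229729
s=1.000000, u=1.229729: f=-0.035661 → u ← 1.229729 + 0.5·(-0.035661) = 1.211898
s=1.500000, u=1.211898: f=-1.055569 → u ← 1.211898 + 0.5·(-1.055569) = 0.684114
s=2.000000, u=0.684114: f=-1.603798 → u ← 0.684114 + 0.5·(-1.603798) = -0.117785
u(2.5) ≈ -0.1178

-0.1178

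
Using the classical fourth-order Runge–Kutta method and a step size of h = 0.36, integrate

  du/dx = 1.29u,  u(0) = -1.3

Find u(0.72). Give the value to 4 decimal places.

-3.2901

RK4: k1 = f(x_n, u_n); k2 = f(x_n + h/2, u_n + (h/2)·k1); k3 = f(x_n + h/2, u_n + (h/2)·k2); k4 = f(x_n + h, u_n + h·k3); u_{n+1} = u_n + (h/6)·(k1 + 2k2 + 2k3 + k4).
x=0.000000, u=-1.300000:
  k1 = f(0.000000, -1.300000) = -1.677000
  k2 = f(0.180000, -1.601860) = -2.066399
  k3 = f(0.180000, -1.671952) = -2.156818
  k4 = f(0.360000, -2.076454) = -2.678626
  u ← -1.300000 + (0.36/6)·(k1 + 2k2 + 2k3 + k4) = -2.068124
x=0.360000, u=-2.068124:
  k1 = f(0.360000, -2.068124) = -2.667880
  k2 = f(0.540000, -2.548342) = -3.287361
  k3 = f(0.540000, -2.659849) = -3.431205
  k4 = f(0.720000, -3.303357) = -4.261331
  u ← -2.068124 + (0.36/6)·(k1 + 2k2 + 2k3 + k4) = -3.290104
u(0.72) ≈ -3.2901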